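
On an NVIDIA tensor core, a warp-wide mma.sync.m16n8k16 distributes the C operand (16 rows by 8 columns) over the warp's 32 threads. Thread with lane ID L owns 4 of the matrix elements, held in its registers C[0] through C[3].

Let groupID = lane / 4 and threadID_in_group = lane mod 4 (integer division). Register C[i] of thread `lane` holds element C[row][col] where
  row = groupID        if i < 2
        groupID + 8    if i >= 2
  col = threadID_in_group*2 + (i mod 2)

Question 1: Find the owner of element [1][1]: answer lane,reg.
4,1

r:1=>grp=1,rB=0  c:1=>tig=0,lo=1
L=1*4+0=4  i=0*2+1=1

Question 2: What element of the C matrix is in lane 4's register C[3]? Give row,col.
9,1

L=4⇒gr=4>>2=1, th=4&3=0
[3]⇒row 1+8=9  col 0·2+1=1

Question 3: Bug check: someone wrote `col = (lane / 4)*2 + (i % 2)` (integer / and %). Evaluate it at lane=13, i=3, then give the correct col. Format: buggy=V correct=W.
buggy=7 correct=3

`(lane / 4)*2 + (i % 2)`[13,3]->7
lane 13->13/4=3, 13 mod 4=1
i=3  r:3+8->11  c:2·1+1->3
col: 7 vs 3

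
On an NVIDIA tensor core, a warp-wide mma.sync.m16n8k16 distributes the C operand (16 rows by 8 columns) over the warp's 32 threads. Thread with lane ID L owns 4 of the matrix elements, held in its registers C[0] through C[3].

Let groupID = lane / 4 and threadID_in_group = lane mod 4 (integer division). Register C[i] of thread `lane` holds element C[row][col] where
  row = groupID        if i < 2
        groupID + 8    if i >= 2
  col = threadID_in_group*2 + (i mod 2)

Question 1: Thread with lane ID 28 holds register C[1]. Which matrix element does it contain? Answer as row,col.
lane 28: grp=7 (28/4), tig=0 (28%4)
i=1: r=7+0=7, c=0*2+1=1

7,1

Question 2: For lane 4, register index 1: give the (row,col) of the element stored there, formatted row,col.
1,1

4: grp=1,tig=0
[1] (1+0,0*2+1) = (1,1)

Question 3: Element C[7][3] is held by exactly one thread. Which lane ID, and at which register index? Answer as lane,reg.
r: 7->gid=7,r8=0  c: 3->tid=1,i&1=1
L=7*4+1=29  i=0*2+1=1

29,1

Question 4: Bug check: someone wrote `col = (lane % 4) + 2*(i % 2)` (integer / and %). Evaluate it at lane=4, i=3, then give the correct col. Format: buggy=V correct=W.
`(lane % 4) + 2*(i % 2)`[4,3]->2
lane 4: gid=1 (4/4), tid=0 (4%4)
i=3: r=1+8=9, c=0*2+1=1
col: 2 vs 1

buggy=2 correct=1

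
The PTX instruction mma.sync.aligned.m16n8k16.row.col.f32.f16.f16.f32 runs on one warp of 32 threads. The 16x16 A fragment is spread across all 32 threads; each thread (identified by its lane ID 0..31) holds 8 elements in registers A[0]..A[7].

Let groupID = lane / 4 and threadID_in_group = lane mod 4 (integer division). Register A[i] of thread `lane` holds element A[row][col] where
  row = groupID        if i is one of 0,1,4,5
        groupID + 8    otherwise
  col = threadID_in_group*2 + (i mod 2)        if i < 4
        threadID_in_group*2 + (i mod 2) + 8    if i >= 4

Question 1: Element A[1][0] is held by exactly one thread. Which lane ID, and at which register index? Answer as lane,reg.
r=1->g=1,rb=0  c=0->cb=0,t=0,b0=0
L=1*4+0=4  i=0*4+0*2+0=0

4,0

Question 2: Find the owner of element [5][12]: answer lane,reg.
r=5⇒gr=5,Rb=0  c=12⇒Cb=1,th=2,odd=0
L=5*4+2=22  i=1*4+0*2+0=4

22,4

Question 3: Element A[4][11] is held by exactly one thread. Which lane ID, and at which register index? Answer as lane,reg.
17,5

r=4⇒gr=4,Rb=0  c=11⇒Cb=1,th=1,odd=1
L=4*4+1=17  i=1*4+0*2+1=5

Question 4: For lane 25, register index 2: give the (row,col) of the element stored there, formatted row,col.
14,2

lane 25: gr=6 (25/4), th=1 (25%4)
i=2: r=6+8=14, c=1*2+0+0=2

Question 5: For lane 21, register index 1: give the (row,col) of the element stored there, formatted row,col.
L=21->g=21>>2=5, t=21&3=1
[1]->row 5+0=5  col 1·2+1+0=3

5,3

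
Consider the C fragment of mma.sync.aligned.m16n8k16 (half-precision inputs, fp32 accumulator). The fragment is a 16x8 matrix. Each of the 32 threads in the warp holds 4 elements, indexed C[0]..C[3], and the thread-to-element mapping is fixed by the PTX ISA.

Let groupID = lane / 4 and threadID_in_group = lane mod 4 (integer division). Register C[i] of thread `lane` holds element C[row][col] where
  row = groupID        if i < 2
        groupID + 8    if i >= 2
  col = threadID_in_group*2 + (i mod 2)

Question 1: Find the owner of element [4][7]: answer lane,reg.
19,1

r:4=>grp=4,rB=0  c:7=>tig=3,lo=1
L=4*4+3=19  i=0*2+1=1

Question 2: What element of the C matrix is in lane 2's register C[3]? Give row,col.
2: G=0,T=2
[3] (0+8,2*2+1) = (8,5)

8,5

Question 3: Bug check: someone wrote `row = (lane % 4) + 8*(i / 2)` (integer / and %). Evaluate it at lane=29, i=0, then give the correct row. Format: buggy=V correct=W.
`(lane % 4) + 8*(i / 2)`[29,0]->1
L=29->gid=29>>2=7, tid=29&3=1
[0]->row 7+0=7  col 1·2+0=2
row: 1 vs 7

buggy=1 correct=7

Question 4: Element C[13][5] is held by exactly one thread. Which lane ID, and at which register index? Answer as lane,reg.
r=13⇒gr=5,Rb=1  c=5⇒th=2,odd=1
L=5*4+2=22  i=1*2+1=3

22,3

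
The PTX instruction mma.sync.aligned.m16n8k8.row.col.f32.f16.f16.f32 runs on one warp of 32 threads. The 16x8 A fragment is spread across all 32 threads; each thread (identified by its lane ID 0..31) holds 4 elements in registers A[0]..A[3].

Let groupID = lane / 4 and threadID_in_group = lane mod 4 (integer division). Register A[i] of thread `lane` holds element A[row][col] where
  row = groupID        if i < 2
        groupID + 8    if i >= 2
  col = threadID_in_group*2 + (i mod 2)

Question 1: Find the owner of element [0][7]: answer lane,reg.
r=0⇒gr=0,Rb=0  c=7⇒th=3,odd=1
L=0*4+3=3  i=0*2+1=1

3,1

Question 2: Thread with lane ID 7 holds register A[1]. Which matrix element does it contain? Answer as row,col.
1,7

7: gid=1,tid=3
[1] (1+0,3*2+1) = (1,7)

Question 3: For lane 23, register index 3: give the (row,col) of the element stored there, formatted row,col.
23: gid=5,tid=3
[3] (5+8,3*2+1) = (13,7)

13,7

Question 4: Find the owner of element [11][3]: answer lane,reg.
r: 11->gid=3,r8=1  c: 3->tid=1,i&1=1
L=3*4+1=13  i=1*2+1=3

13,3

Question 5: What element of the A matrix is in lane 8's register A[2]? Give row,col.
10,0

8: G=2,T=0
[2] (2+8,0*2+0) = (10,0)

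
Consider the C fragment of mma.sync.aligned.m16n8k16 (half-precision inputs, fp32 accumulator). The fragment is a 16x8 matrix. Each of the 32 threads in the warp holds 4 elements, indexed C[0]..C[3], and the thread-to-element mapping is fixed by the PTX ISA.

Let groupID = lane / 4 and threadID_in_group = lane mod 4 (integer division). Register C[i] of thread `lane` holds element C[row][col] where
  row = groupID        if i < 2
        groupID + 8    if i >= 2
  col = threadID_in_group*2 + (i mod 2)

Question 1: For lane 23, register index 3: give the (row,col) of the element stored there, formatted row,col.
13,7

23: grp=5,tig=3
[3] (5+8,3*2+1) = (13,7)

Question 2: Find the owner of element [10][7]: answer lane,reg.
r: 10->gid=2,r8=1  c: 7->tid=3,i&1=1
L=2*4+3=11  i=1*2+1=3

11,3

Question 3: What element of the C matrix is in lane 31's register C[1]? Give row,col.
7,7

L=31⇒gr=31>>2=7, th=31&3=3
[1]⇒row 7+0=7  col 3·2+1=7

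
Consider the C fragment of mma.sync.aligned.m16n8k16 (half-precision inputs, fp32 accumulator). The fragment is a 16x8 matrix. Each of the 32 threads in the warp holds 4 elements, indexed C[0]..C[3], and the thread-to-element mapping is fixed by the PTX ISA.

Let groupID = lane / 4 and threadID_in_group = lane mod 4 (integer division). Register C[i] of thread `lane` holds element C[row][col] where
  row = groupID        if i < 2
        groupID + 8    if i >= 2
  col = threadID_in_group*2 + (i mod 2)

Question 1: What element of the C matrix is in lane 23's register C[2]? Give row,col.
L=23→G=23>>2=5, T=23&3=3
[2]→row 5+8=13  col 3·2+0=6

13,6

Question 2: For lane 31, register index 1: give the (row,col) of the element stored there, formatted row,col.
7,7

31: grp=7,tig=3
[1] (7+0,3*2+1) = (7,7)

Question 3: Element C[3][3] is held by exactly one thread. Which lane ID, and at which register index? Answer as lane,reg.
r: 3->gid=3,r8=0  c: 3->tid=1,i&1=1
L=3*4+1=13  i=0*2+1=1

13,1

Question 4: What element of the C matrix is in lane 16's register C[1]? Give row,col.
4,1

lane 16: gr=4 (16/4), th=0 (16%4)
i=1: r=4+0=4, c=0*2+1=1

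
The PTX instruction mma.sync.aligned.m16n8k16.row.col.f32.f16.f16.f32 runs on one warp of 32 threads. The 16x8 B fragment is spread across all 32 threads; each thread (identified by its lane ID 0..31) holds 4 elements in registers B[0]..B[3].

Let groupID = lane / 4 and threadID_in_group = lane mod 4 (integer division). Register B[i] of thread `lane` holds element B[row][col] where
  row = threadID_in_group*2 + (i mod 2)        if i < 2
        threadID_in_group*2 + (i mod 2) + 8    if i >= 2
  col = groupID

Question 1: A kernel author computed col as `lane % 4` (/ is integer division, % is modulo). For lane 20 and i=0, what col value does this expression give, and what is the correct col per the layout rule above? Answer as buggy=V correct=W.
`lane % 4`[20,0]->0
lane 20->20/4=5, 20 mod 4=0
i=0  r:2·0+0+0->0  c:5
col: 0 vs 5

buggy=0 correct=5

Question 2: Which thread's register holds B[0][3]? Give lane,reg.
12,0

c: 3->gid=3  r: 0->r8=0,tid=0,i&1=0
L=3*4+0=12  i=0*2+0=0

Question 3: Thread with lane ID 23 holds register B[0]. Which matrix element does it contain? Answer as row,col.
lane 23: gid=5 (23/4), tid=3 (23%4)
i=0: r=3*2+0+0=6, c=gid=5

6,5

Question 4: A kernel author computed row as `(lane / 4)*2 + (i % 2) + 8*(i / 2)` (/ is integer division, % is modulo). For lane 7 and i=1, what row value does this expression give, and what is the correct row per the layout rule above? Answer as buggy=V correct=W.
buggy=3 correct=7

`(lane / 4)*2 + (i % 2) + 8*(i / 2)`[7,1]⇒3
7: gr=1,th=3
[1] (3*2+1+0,1) = (7,1)
row: 3 vs 7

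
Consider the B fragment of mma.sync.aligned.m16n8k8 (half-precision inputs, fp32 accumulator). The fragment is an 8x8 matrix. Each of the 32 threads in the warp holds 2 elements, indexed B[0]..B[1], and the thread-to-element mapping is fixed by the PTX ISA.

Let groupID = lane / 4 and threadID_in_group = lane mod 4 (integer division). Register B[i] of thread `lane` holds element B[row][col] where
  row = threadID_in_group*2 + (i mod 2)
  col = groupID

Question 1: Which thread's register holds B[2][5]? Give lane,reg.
21,0

c: 5->gid=5  r: 2->tid=1,i&1=0
L=5*4+1=21  i=0=0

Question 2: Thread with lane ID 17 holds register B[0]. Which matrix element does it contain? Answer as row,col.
lane 17→17/4=4, 17 mod 4=1
i=0  r:2·1+0→2  c:4

2,4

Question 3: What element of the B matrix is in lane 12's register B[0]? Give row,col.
0,3

lane 12: grp=3 (12/4), tig=0 (12%4)
i=0: r=0*2+0=0, c=grp=3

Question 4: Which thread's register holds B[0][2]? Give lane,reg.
c: 2->gid=2  r: 0->tid=0,i&1=0
L=2*4+0=8  i=0=0

8,0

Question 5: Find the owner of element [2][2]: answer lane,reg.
9,0

c=2->g=2  r=2->t=1,b0=0
L=2*4+1=9  i=0=0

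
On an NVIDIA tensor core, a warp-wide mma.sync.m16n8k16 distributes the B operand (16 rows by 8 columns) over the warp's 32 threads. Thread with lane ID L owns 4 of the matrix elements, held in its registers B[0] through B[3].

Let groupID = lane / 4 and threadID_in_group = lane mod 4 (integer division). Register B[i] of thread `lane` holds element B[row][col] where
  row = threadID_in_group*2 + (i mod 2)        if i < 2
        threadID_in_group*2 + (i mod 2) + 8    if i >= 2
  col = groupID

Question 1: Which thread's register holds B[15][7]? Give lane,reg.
c:7=>grp=7  r:15=>rB=1,tig=3,lo=1
L=7*4+3=31  i=1*2+1=3

31,3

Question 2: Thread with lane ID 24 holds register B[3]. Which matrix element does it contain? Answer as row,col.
L=24→G=24>>2=6, T=24&3=0
[3]→row 0·2+1+8=9  col G=6

9,6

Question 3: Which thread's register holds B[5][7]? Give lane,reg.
30,1

c=7⇒gr=7  r=5⇒Rb=0,th=2,odd=1
L=7*4+2=30  i=0*2+1=1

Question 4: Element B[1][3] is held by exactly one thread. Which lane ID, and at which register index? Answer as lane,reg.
c=3->g=3  r=1->rb=0,t=0,b0=1
L=3*4+0=12  i=0*2+1=1

12,1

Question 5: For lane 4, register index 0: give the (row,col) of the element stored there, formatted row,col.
0,1

lane 4: g=1 (4/4), t=0 (4%4)
i=0: r=0*2+0+0=0, c=g=1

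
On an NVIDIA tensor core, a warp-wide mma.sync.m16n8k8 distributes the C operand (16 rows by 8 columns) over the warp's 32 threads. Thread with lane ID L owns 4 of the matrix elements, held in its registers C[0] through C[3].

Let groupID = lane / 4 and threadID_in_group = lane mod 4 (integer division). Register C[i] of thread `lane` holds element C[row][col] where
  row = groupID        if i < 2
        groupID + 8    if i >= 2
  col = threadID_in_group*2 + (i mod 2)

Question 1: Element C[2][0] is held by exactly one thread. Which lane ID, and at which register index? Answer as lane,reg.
r=2→G=2,rhi=0  c=0→T=0,p=0
L=2*4+0=8  i=0*2+0=0

8,0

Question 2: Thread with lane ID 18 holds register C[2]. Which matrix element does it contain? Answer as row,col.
18: G=4,T=2
[2] (4+8,2*2+0) = (12,4)

12,4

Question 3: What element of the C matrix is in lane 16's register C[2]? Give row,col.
12,0

lane 16: gr=4 (16/4), th=0 (16%4)
i=2: r=4+8=12, c=0*2+0=0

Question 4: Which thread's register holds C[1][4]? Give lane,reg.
6,0

r=1⇒gr=1,Rb=0  c=4⇒th=2,odd=0
L=1*4+2=6  i=0*2+0=0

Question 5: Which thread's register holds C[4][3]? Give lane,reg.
r: 4->gid=4,r8=0  c: 3->tid=1,i&1=1
L=4*4+1=17  i=0*2+1=1

17,1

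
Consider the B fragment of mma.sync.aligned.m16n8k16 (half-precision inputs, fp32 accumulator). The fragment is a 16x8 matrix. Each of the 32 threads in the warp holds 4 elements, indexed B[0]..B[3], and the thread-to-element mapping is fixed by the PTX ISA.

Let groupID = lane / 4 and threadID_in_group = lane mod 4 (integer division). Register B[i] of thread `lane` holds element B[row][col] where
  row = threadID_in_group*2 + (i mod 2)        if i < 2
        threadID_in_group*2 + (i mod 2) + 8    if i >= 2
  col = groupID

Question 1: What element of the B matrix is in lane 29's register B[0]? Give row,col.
L=29⇒gr=29>>2=7, th=29&3=1
[0]⇒row 1·2+0+0=2  col gr=7

2,7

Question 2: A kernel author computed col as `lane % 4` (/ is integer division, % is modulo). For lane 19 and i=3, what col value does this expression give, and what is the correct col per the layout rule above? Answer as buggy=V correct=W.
buggy=3 correct=4

`lane % 4`[19,3]⇒3
19: gr=4,th=3
[3] (3*2+1+8,4) = (15,4)
col: 3 vs 4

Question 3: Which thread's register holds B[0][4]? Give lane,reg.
c=4->g=4  r=0->rb=0,t=0,b0=0
L=4*4+0=16  i=0*2+0=0

16,0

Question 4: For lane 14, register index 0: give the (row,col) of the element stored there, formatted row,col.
4,3

lane 14: grp=3 (14/4), tig=2 (14%4)
i=0: r=2*2+0+0=4, c=grp=3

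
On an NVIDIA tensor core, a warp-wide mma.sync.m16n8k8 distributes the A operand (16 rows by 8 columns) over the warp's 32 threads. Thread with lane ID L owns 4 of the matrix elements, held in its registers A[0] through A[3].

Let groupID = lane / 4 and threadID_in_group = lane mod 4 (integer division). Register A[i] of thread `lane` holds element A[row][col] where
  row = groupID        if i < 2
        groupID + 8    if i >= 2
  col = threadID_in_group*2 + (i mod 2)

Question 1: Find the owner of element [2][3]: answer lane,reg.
r=2→G=2,rhi=0  c=3→T=1,p=1
L=2*4+1=9  i=0*2+1=1

9,1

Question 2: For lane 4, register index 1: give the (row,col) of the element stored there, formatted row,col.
lane 4: grp=1 (4/4), tig=0 (4%4)
i=1: r=1+0=1, c=0*2+1=1

1,1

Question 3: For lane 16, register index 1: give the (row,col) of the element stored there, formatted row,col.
4,1

16: gid=4,tid=0
[1] (4+0,0*2+1) = (4,1)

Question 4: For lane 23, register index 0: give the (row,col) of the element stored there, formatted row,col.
5,6

23: g=5,t=3
[0] (5+0,3*2+0) = (5,6)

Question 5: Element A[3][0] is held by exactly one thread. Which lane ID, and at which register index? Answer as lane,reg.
12,0

r: 3->gid=3,r8=0  c: 0->tid=0,i&1=0
L=3*4+0=12  i=0*2+0=0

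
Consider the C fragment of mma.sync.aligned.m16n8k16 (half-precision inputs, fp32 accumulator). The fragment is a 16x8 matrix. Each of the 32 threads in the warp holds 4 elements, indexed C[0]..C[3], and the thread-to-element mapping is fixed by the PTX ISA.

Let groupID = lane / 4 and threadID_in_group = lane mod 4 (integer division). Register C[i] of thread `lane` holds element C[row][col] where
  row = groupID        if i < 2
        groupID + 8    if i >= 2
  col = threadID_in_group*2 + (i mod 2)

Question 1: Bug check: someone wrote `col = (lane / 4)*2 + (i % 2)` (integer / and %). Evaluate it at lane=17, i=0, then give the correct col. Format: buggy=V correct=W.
`(lane / 4)*2 + (i % 2)`[17,0]->8
L=17->gid=17>>2=4, tid=17&3=1
[0]->row 4+0=4  col 1·2+0=2
col: 8 vs 2

buggy=8 correct=2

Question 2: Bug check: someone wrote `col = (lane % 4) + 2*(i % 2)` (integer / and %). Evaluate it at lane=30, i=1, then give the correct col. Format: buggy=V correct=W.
buggy=4 correct=5

`(lane % 4) + 2*(i % 2)`[30,1]⇒4
30: gr=7,th=2
[1] (7+0,2*2+1) = (7,5)
col: 4 vs 5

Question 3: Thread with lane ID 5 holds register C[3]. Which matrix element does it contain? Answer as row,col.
5: g=1,t=1
[3] (1+8,1*2+1) = (9,3)

9,3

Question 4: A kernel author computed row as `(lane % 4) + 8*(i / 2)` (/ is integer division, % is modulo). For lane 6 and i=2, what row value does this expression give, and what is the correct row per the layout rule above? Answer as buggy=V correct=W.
`(lane % 4) + 8*(i / 2)`[6,2]->10
L=6->g=6>>2=1, t=6&3=2
[2]->row 1+8=9  col 2·2+0=4
row: 10 vs 9

buggy=10 correct=9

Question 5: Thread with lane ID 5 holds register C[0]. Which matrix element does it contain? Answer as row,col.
lane 5→5/4=1, 5 mod 4=1
i=0  r:1+0→1  c:2·1+0→2

1,2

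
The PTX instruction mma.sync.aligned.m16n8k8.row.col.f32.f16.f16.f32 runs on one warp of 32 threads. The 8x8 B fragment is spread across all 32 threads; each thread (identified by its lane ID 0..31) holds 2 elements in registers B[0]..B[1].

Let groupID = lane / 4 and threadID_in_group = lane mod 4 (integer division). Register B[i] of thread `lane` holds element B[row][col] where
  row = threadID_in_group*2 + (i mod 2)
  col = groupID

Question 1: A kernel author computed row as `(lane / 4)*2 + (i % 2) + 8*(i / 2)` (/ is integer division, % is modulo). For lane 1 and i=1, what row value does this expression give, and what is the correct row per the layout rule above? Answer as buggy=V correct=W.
`(lane / 4)*2 + (i % 2) + 8*(i / 2)`[1,1]->1
lane 1: gid=0 (1/4), tid=1 (1%4)
i=1: r=1*2+1=3, c=gid=0
row: 1 vs 3

buggy=1 correct=3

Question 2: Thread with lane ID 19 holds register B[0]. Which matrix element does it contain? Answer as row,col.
lane 19: gr=4 (19/4), th=3 (19%4)
i=0: r=3*2+0=6, c=gr=4

6,4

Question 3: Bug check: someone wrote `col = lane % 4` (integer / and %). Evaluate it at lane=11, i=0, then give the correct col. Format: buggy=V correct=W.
buggy=3 correct=2

`lane % 4`[11,0]->3
L=11->gid=11>>2=2, tid=11&3=3
[0]->row 3·2+0=6  col gid=2
col: 3 vs 2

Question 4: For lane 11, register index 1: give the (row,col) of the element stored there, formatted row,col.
7,2

L=11->g=11>>2=2, t=11&3=3
[1]->row 3·2+1=7  col g=2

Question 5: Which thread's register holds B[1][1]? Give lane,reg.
4,1

c: 1->gid=1  r: 1->tid=0,i&1=1
L=1*4+0=4  i=1=1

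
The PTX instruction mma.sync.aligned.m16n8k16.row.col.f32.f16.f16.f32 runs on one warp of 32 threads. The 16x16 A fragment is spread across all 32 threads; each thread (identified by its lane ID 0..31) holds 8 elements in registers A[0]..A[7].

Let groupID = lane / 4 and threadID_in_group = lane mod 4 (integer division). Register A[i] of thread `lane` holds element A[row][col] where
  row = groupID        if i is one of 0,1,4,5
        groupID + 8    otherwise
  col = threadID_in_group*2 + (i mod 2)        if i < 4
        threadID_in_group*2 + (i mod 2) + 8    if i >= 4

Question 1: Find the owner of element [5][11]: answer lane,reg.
r=5→G=5,rhi=0  c=11→chi=1,T=1,p=1
L=5*4+1=21  i=1*4+0*2+1=5

21,5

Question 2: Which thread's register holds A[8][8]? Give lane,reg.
r: 8->gid=0,r8=1  c: 8->c8=1,tid=0,i&1=0
L=0*4+0=0  i=1*4+1*2+0=6

0,6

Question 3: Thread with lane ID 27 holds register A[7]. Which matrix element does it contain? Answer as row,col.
L=27⇒gr=27>>2=6, th=27&3=3
[7]⇒row 6+8=14  col 3·2+1+8=15

14,15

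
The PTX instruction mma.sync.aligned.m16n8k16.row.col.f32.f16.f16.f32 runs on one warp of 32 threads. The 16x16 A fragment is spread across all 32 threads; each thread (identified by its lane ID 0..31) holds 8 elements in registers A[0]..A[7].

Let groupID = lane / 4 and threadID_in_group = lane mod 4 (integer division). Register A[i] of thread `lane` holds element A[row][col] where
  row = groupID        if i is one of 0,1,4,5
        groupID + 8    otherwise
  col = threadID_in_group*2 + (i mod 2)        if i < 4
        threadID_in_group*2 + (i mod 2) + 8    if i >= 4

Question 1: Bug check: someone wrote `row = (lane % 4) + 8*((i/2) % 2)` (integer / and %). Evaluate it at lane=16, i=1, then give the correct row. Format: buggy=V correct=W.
`(lane % 4) + 8*((i/2) % 2)`[16,1]->0
lane 16->16/4=4, 16 mod 4=0
i=1  r:4+0->4  c:2·0+1+0->1
row: 0 vs 4

buggy=0 correct=4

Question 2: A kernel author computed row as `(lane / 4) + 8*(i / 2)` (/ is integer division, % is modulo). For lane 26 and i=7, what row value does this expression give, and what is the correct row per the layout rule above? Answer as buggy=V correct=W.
`(lane / 4) + 8*(i / 2)`[26,7]->30
lane 26: gid=6 (26/4), tid=2 (26%4)
i=7: r=6+8=14, c=2*2+1+8=13
row: 30 vs 14

buggy=30 correct=14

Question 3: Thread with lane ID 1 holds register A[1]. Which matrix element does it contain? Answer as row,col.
lane 1->1/4=0, 1 mod 4=1
i=1  r:0+0->0  c:2·1+1+0->3

0,3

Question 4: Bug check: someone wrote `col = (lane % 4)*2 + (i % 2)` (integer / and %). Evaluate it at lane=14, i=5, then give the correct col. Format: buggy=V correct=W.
`(lane % 4)*2 + (i % 2)`[14,5]->5
L=14->gid=14>>2=3, tid=14&3=2
[5]->row 3+0=3  col 2·2+1+8=13
col: 5 vs 13

buggy=5 correct=13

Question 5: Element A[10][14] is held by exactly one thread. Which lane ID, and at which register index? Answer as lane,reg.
r=10⇒gr=2,Rb=1  c=14⇒Cb=1,th=3,odd=0
L=2*4+3=11  i=1*4+1*2+0=6

11,6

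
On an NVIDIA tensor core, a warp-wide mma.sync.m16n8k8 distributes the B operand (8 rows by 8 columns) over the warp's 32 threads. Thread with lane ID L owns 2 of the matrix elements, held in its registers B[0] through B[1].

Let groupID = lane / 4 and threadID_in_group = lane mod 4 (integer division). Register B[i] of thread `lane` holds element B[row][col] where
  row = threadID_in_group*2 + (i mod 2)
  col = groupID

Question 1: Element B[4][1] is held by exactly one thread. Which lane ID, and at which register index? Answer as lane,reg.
c:1=>grp=1  r:4=>tig=2,lo=0
L=1*4+2=6  i=0=0

6,0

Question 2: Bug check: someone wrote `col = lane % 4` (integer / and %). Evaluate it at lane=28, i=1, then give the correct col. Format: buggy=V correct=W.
`lane % 4`[28,1]->0
lane 28->28/4=7, 28 mod 4=0
i=1  r:2·0+1->1  c:7
col: 0 vs 7

buggy=0 correct=7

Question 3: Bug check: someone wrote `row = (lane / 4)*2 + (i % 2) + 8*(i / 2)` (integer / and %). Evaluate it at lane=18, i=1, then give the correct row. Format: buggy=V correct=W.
`(lane / 4)*2 + (i % 2) + 8*(i / 2)`[18,1]->9
lane 18->18/4=4, 18 mod 4=2
i=1  r:2·2+1->5  c:4
row: 9 vs 5

buggy=9 correct=5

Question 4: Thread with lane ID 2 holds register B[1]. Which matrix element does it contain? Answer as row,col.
5,0

2: G=0,T=2
[1] (2*2+1,0) = (5,0)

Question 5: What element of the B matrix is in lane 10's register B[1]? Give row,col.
L=10⇒gr=10>>2=2, th=10&3=2
[1]⇒row 2·2+1=5  col gr=2

5,2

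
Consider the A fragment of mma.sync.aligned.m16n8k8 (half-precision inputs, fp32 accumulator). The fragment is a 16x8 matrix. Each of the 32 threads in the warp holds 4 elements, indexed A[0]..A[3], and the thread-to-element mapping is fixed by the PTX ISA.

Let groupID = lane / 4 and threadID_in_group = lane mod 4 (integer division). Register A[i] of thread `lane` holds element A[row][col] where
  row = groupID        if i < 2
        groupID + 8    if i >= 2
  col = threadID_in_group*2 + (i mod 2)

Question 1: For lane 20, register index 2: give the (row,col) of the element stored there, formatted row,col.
lane 20: gid=5 (20/4), tid=0 (20%4)
i=2: r=5+8=13, c=0*2+0=0

13,0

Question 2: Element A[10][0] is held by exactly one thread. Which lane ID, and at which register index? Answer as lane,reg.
8,2

r=10→G=2,rhi=1  c=0→T=0,p=0
L=2*4+0=8  i=1*2+0=2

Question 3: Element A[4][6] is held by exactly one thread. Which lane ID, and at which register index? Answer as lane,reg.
r=4->g=4,rb=0  c=6->t=3,b0=0
L=4*4+3=19  i=0*2+0=0

19,0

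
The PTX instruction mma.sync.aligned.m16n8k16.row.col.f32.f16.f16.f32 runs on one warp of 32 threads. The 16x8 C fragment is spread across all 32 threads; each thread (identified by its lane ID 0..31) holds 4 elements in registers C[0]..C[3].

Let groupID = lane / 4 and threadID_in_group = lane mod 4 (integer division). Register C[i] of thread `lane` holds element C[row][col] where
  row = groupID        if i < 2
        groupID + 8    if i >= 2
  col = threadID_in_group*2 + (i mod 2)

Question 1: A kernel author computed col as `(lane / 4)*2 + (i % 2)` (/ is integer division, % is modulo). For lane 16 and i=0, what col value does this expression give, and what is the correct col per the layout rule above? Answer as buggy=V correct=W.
buggy=8 correct=0

`(lane / 4)*2 + (i % 2)`[16,0]=>8
L=16=>grp=16>>2=4, tig=16&3=0
[0]=>row 4+0=4  col 0·2+0=0
col: 8 vs 0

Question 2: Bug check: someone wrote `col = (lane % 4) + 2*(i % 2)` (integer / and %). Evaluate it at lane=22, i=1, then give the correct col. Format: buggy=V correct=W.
buggy=4 correct=5

`(lane % 4) + 2*(i % 2)`[22,1]->4
lane 22->22/4=5, 22 mod 4=2
i=1  r:5+0->5  c:2·2+1->5
col: 4 vs 5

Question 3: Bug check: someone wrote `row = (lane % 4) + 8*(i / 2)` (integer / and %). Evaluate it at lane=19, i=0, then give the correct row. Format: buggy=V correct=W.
buggy=3 correct=4

`(lane % 4) + 8*(i / 2)`[19,0]⇒3
lane 19: gr=4 (19/4), th=3 (19%4)
i=0: r=4+0=4, c=3*2+0=6
row: 3 vs 4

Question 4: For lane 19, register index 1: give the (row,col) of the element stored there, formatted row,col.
19: gid=4,tid=3
[1] (4+0,3*2+1) = (4,7)

4,7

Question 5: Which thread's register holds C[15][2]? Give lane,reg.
r=15->g=7,rb=1  c=2->t=1,b0=0
L=7*4+1=29  i=1*2+0=2

29,2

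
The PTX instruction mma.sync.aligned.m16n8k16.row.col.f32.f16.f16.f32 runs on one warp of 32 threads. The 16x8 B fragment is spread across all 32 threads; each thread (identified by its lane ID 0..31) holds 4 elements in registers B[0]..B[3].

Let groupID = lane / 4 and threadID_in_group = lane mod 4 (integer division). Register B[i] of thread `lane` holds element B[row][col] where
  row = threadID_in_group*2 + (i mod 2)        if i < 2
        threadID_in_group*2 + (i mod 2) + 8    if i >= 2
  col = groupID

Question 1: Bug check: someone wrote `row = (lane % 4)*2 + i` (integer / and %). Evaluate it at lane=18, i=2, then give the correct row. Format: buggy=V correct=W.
`(lane % 4)*2 + i`[18,2]->6
lane 18->18/4=4, 18 mod 4=2
i=2  r:2·2+0+8->12  c:4
row: 6 vs 12

buggy=6 correct=12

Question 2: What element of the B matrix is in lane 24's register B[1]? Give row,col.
1,6

lane 24->24/4=6, 24 mod 4=0
i=1  r:2·0+1+0->1  c:6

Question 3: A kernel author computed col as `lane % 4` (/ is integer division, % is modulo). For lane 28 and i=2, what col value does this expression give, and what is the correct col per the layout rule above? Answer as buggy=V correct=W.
buggy=0 correct=7

`lane % 4`[28,2]⇒0
L=28⇒gr=28>>2=7, th=28&3=0
[2]⇒row 0·2+0+8=8  col gr=7
col: 0 vs 7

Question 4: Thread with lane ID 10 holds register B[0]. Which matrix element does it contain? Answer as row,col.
4,2

L=10->gid=10>>2=2, tid=10&3=2
[0]->row 2·2+0+0=4  col gid=2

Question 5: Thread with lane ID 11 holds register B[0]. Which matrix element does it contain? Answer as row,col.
L=11=>grp=11>>2=2, tig=11&3=3
[0]=>row 3·2+0+0=6  col grp=2

6,2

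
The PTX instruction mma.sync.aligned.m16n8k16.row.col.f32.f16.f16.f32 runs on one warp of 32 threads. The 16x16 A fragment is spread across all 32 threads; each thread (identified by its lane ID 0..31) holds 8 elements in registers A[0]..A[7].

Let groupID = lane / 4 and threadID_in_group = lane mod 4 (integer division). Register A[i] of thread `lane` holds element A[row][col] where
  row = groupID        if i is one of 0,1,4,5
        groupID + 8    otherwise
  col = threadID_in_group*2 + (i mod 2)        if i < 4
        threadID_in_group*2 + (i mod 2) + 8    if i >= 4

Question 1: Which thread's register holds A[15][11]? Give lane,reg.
29,7

r=15⇒gr=7,Rb=1  c=11⇒Cb=1,th=1,odd=1
L=7*4+1=29  i=1*4+1*2+1=7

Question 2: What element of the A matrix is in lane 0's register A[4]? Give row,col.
lane 0=>0/4=0, 0 mod 4=0
i=4  r:0+0=>0  c:2·0+0+8=>8

0,8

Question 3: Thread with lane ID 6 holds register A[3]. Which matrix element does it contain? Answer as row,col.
9,5

lane 6->6/4=1, 6 mod 4=2
i=3  r:1+8->9  c:2·2+1+0->5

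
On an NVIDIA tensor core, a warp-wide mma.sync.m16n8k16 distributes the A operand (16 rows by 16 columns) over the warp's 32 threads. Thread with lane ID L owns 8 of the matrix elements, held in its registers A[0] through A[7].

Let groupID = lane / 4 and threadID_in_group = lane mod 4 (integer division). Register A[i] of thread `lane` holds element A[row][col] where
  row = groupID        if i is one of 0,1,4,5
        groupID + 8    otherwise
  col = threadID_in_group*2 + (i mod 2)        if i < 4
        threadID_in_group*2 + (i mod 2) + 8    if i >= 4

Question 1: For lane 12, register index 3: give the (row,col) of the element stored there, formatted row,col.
lane 12: gr=3 (12/4), th=0 (12%4)
i=3: r=3+8=11, c=0*2+1+0=1

11,1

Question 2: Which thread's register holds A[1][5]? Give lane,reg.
6,1

r:1=>grp=1,rB=0  c:5=>cB=0,tig=2,lo=1
L=1*4+2=6  i=0*4+0*2+1=1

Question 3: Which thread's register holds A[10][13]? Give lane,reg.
r=10->g=2,rb=1  c=13->cb=1,t=2,b0=1
L=2*4+2=10  i=1*4+1*2+1=7

10,7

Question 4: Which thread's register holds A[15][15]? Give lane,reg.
31,7

r=15->g=7,rb=1  c=15->cb=1,t=3,b0=1
L=7*4+3=31  i=1*4+1*2+1=7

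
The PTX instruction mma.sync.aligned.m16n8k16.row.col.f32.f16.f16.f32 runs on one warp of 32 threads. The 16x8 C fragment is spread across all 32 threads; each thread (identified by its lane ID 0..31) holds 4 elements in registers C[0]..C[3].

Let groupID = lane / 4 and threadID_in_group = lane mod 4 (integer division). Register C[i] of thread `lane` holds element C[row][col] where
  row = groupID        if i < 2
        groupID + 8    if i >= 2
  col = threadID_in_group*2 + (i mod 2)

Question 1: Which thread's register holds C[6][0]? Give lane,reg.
r=6→G=6,rhi=0  c=0→T=0,p=0
L=6*4+0=24  i=0*2+0=0

24,0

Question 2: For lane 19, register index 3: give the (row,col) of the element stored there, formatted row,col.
12,7

19: g=4,t=3
[3] (4+8,3*2+1) = (12,7)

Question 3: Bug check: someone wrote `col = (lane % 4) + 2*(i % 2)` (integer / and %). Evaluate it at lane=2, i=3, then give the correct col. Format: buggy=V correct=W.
`(lane % 4) + 2*(i % 2)`[2,3]⇒4
2: gr=0,th=2
[3] (0+8,2*2+1) = (8,5)
col: 4 vs 5

buggy=4 correct=5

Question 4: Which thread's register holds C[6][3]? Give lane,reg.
r:6=>grp=6,rB=0  c:3=>tig=1,lo=1
L=6*4+1=25  i=0*2+1=1

25,1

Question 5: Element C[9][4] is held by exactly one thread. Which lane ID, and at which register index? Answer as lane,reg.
r:9=>grp=1,rB=1  c:4=>tig=2,lo=0
L=1*4+2=6  i=1*2+0=2

6,2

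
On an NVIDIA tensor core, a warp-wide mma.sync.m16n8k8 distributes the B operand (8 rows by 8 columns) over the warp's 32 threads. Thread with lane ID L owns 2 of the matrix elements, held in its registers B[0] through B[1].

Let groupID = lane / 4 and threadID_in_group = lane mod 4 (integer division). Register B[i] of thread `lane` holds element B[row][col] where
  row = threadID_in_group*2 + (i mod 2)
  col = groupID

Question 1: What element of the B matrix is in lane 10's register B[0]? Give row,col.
L=10=>grp=10>>2=2, tig=10&3=2
[0]=>row 2·2+0=4  col grp=2

4,2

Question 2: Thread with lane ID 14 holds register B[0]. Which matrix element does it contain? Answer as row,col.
14: g=3,t=2
[0] (2*2+0,3) = (4,3)

4,3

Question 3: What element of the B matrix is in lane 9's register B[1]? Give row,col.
3,2

lane 9: gr=2 (9/4), th=1 (9%4)
i=1: r=1*2+1=3, c=gr=2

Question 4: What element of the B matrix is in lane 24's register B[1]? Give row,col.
L=24=>grp=24>>2=6, tig=24&3=0
[1]=>row 0·2+1=1  col grp=6

1,6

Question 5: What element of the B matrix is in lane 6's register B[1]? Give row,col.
lane 6→6/4=1, 6 mod 4=2
i=1  r:2·2+1→5  c:1

5,1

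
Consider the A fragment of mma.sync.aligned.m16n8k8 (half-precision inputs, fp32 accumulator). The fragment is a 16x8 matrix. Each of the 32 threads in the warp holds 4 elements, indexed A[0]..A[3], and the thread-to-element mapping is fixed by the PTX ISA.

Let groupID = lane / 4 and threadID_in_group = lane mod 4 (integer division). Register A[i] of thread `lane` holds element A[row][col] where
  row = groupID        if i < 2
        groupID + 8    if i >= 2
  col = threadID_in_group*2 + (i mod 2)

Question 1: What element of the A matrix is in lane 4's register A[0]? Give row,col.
1,0

lane 4->4/4=1, 4 mod 4=0
i=0  r:1+0->1  c:2·0+0->0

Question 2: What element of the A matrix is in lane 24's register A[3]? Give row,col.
14,1

lane 24: gr=6 (24/4), th=0 (24%4)
i=3: r=6+8=14, c=0*2+1=1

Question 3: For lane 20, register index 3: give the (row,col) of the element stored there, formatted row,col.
13,1

L=20→G=20>>2=5, T=20&3=0
[3]→row 5+8=13  col 0·2+1=1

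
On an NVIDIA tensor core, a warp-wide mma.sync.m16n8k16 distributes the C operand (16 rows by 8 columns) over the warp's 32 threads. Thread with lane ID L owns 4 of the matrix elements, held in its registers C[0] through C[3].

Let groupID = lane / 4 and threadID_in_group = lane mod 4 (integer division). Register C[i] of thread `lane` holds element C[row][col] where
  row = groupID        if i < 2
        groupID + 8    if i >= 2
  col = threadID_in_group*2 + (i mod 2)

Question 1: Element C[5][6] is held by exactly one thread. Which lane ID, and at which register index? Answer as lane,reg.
r:5=>grp=5,rB=0  c:6=>tig=3,lo=0
L=5*4+3=23  i=0*2+0=0

23,0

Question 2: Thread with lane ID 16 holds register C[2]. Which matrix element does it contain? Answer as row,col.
lane 16: gr=4 (16/4), th=0 (16%4)
i=2: r=4+8=12, c=0*2+0=0

12,0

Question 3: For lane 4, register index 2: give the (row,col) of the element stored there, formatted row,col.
9,0

lane 4⇒4/4=1, 4 mod 4=0
i=2  r:1+8⇒9  c:2·0+0⇒0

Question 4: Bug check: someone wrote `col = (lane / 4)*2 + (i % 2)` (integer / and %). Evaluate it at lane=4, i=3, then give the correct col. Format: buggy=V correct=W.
`(lane / 4)*2 + (i % 2)`[4,3]->3
L=4->gid=4>>2=1, tid=4&3=0
[3]->row 1+8=9  col 0·2+1=1
col: 3 vs 1

buggy=3 correct=1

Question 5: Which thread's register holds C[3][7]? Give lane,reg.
r=3->g=3,rb=0  c=7->t=3,b0=1
L=3*4+3=15  i=0*2+1=1

15,1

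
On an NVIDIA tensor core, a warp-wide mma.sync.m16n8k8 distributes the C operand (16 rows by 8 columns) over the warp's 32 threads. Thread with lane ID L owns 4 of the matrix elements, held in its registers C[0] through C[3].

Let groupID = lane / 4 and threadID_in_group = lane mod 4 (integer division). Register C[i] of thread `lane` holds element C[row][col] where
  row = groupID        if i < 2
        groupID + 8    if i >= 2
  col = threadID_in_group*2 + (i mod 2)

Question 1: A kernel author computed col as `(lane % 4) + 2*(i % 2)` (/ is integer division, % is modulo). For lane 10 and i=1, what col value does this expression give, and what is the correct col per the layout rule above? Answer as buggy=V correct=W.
buggy=4 correct=5

`(lane % 4) + 2*(i % 2)`[10,1]→4
10: G=2,T=2
[1] (2+0,2*2+1) = (2,5)
col: 4 vs 5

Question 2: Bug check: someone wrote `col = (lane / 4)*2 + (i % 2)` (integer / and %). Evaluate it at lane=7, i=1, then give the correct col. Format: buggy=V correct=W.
buggy=3 correct=7

`(lane / 4)*2 + (i % 2)`[7,1]->3
7: gid=1,tid=3
[1] (1+0,3*2+1) = (1,7)
col: 3 vs 7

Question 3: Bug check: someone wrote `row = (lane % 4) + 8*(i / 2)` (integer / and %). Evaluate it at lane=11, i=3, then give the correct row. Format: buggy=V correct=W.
`(lane % 4) + 8*(i / 2)`[11,3]=>11
11: grp=2,tig=3
[3] (2+8,3*2+1) = (10,7)
row: 11 vs 10

buggy=11 correct=10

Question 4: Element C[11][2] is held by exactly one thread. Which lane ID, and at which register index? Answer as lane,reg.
r: 11->gid=3,r8=1  c: 2->tid=1,i&1=0
L=3*4+1=13  i=1*2+0=2

13,2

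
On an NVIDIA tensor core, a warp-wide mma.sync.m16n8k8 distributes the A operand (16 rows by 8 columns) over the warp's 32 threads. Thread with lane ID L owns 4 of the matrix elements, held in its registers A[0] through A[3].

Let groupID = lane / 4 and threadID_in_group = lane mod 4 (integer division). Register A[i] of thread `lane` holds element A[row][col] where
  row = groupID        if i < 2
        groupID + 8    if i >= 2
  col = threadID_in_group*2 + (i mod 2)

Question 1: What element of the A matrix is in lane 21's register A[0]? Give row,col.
5,2

21: gr=5,th=1
[0] (5+0,1*2+0) = (5,2)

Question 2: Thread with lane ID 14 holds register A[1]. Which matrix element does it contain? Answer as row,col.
3,5

lane 14->14/4=3, 14 mod 4=2
i=1  r:3+0->3  c:2·2+1->5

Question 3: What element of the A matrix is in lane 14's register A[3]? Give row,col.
11,5

lane 14->14/4=3, 14 mod 4=2
i=3  r:3+8->11  c:2·2+1->5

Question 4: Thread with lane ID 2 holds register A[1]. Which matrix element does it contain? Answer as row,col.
0,5

lane 2: grp=0 (2/4), tig=2 (2%4)
i=1: r=0+0=0, c=2*2+1=5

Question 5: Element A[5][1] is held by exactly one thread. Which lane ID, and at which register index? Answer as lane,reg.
20,1

r:5=>grp=5,rB=0  c:1=>tig=0,lo=1
L=5*4+0=20  i=0*2+1=1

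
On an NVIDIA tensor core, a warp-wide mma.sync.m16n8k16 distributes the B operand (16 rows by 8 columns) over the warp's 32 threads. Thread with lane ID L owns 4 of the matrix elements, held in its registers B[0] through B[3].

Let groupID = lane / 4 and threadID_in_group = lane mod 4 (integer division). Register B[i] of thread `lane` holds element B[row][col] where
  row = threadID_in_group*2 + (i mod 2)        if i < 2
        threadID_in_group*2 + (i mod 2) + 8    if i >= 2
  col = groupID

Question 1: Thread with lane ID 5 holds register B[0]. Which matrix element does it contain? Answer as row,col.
L=5→G=5>>2=1, T=5&3=1
[0]→row 1·2+0+0=2  col G=1

2,1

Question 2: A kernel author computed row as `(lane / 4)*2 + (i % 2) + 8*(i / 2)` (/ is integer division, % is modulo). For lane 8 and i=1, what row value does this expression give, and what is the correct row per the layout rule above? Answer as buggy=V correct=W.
`(lane / 4)*2 + (i % 2) + 8*(i / 2)`[8,1]->5
L=8->g=8>>2=2, t=8&3=0
[1]->row 0·2+1+0=1  col g=2
row: 5 vs 1

buggy=5 correct=1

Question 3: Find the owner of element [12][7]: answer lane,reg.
30,2

c=7->g=7  r=12->rb=1,t=2,b0=0
L=7*4+2=30  i=1*2+0=2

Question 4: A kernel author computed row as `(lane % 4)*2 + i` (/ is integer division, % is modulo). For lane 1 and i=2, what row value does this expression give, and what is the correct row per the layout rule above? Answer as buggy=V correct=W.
buggy=4 correct=10

`(lane % 4)*2 + i`[1,2]->4
lane 1: gid=0 (1/4), tid=1 (1%4)
i=2: r=1*2+0+8=10, c=gid=0
row: 4 vs 10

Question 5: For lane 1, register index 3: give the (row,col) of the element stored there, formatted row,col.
lane 1: gr=0 (1/4), th=1 (1%4)
i=3: r=1*2+1+8=11, c=gr=0

11,0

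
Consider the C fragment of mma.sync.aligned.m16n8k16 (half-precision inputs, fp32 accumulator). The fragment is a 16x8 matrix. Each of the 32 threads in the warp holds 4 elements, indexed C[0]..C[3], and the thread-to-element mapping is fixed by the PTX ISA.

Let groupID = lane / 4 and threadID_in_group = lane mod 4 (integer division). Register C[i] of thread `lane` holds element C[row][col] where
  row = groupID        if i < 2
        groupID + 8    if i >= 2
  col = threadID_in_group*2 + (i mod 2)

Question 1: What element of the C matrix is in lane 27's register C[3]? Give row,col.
14,7

lane 27=>27/4=6, 27 mod 4=3
i=3  r:6+8=>14  c:2·3+1=>7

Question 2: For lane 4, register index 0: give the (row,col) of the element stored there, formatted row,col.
L=4->g=4>>2=1, t=4&3=0
[0]->row 1+0=1  col 0·2+0=0

1,0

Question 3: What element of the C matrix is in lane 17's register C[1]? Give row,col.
4,3

17: gr=4,th=1
[1] (4+0,1*2+1) = (4,3)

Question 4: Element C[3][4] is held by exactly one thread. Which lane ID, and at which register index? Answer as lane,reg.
r=3→G=3,rhi=0  c=4→T=2,p=0
L=3*4+2=14  i=0*2+0=0

14,0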